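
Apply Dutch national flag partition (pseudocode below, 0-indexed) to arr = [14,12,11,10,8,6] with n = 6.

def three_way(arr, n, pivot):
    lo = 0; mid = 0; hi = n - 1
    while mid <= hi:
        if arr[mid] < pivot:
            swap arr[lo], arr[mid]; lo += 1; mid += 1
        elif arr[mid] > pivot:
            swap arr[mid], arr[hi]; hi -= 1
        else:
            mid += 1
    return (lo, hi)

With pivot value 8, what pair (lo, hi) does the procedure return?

pivot = 8; lo=0, mid=0, hi=5
arr[mid]=14>8: swap arr[0],arr[5]; hi=4 → [6,12,11,10,8,14]
arr[mid]=6<8: swap arr[0],arr[0]; lo=1,mid=1 → [6,12,11,10,8,14]
arr[mid]=12>8: swap arr[1],arr[4]; hi=3 → [6,8,11,10,12,14]
arr[mid]=8=8: mid=2
arr[mid]=11>8: swap arr[2],arr[3]; hi=2 → [6,8,10,11,12,14]
arr[mid]=10>8: swap arr[2],arr[2]; hi=1 → [6,8,10,11,12,14]
end: lo=1, hi=1; arr = [6,8,10,11,12,14]

(1, 1)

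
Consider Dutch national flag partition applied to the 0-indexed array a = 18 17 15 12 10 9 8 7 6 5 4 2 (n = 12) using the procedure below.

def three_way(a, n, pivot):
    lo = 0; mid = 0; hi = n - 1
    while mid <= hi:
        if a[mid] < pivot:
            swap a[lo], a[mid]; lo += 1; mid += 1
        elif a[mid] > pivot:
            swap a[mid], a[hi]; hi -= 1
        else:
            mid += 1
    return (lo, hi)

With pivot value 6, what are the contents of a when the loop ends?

2 4 5 6 9 8 7 10 12 15 17 18

pivot = 6; lo=0, mid=0, hi=11
a[mid]=18>6: swap a[0],a[11]; hi=10 → 2 17 15 12 10 9 8 7 6 5 4 18
a[mid]=2<6: swap a[0],a[0]; lo=1,mid=1 → 2 17 15 12 10 9 8 7 6 5 4 18
a[mid]=17>6: swap a[1],a[10]; hi=9 → 2 4 15 12 10 9 8 7 6 5 17 18
a[mid]=4<6: swap a[1],a[1]; lo=2,mid=2 → 2 4 15 12 10 9 8 7 6 5 17 18
a[mid]=15>6: swap a[2],a[9]; hi=8 → 2 4 5 12 10 9 8 7 6 15 17 18
a[mid]=5<6: swap a[2],a[2]; lo=3,mid=3 → 2 4 5 12 10 9 8 7 6 15 17 18
a[mid]=12>6: swap a[3],a[8]; hi=7 → 2 4 5 6 10 9 8 7 12 15 17 18
a[mid]=6=6: mid=4
a[mid]=10>6: swap a[4],a[7]; hi=6 → 2 4 5 6 7 9 8 10 12 15 17 18
a[mid]=7>6: swap a[4],a[6]; hi=5 → 2 4 5 6 8 9 7 10 12 15 17 18
a[mid]=8>6: swap a[4],a[5]; hi=4 → 2 4 5 6 9 8 7 10 12 15 17 18
a[mid]=9>6: swap a[4],a[4]; hi=3 → 2 4 5 6 9 8 7 10 12 15 17 18
end: lo=3, hi=3; a = 2 4 5 6 9 8 7 10 12 15 17 18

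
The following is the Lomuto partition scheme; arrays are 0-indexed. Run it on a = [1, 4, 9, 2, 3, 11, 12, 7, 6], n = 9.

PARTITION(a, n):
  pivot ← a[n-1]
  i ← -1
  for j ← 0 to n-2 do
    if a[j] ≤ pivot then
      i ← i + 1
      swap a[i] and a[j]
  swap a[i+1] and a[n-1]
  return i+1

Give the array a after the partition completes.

pivot=6, i=-1
j=0: 1≤6, i=0, swap(0,0) ⇒ [1, 4, 9, 2, 3, 11, 12, 7, 6]
j=1: 4≤6, i=1, swap(1,1) ⇒ [1, 4, 9, 2, 3, 11, 12, 7, 6]
j=2: 9>6, skip
j=3: 2≤6, i=2, swap(2,3) ⇒ [1, 4, 2, 9, 3, 11, 12, 7, 6]
j=4: 3≤6, i=3, swap(3,4) ⇒ [1, 4, 2, 3, 9, 11, 12, 7, 6]
j=5: 11>6, skip
j=6: 12>6, skip
j=7: 7>6, skip
swap(4,8) ⇒ [1, 4, 2, 3, 6, 11, 12, 7, 9]; return 4

[1, 4, 2, 3, 6, 11, 12, 7, 9]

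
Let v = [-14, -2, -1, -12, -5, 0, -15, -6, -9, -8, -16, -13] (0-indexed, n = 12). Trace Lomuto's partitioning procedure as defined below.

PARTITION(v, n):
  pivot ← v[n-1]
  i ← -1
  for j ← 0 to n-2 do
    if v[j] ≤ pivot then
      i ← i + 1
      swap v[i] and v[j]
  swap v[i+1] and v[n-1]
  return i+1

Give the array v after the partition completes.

[-14, -15, -16, -13, -5, 0, -2, -6, -9, -8, -1, -12]

pivot=-13, i=-1
j=0: -14≤-13, i=0, swap(0,0) ⇒ [-14, -2, -1, -12, -5, 0, -15, -6, -9, -8, -16, -13]
j=1: -2>-13, skip
j=2: -1>-13, skip
j=3: -12>-13, skip
j=4: -5>-13, skip
j=5: 0>-13, skip
j=6: -15≤-13, i=1, swap(1,6) ⇒ [-14, -15, -1, -12, -5, 0, -2, -6, -9, -8, -16, -13]
j=7: -6>-13, skip
j=8: -9>-13, skip
j=9: -8>-13, skip
j=10: -16≤-13, i=2, swap(2,10) ⇒ [-14, -15, -16, -12, -5, 0, -2, -6, -9, -8, -1, -13]
swap(3,11) ⇒ [-14, -15, -16, -13, -5, 0, -2, -6, -9, -8, -1, -12]; return 3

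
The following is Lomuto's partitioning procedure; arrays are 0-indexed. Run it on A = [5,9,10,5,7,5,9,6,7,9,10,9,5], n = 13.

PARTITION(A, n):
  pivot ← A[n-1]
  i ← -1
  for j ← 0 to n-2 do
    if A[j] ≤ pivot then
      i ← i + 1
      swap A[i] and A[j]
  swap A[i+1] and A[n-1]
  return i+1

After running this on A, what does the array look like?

pivot = A[12] = 5; i = -1
j=0: A[0]=5 ≤ 5 → i=0, swap A[0],A[0] (no change) → [5,9,10,5,7,5,9,6,7,9,10,9,5]
j=1: A[1]=9 > 5 → no swap
j=2: A[2]=10 > 5 → no swap
j=3: A[3]=5 ≤ 5 → i=1, swap A[1],A[3] → [5,5,10,9,7,5,9,6,7,9,10,9,5]
j=4: A[4]=7 > 5 → no swap
j=5: A[5]=5 ≤ 5 → i=2, swap A[2],A[5] → [5,5,5,9,7,10,9,6,7,9,10,9,5]
j=6: A[6]=9 > 5 → no swap
j=7: A[7]=6 > 5 → no swap
j=8: A[8]=7 > 5 → no swap
j=9: A[9]=9 > 5 → no swap
j=10: A[10]=10 > 5 → no swap
j=11: A[11]=9 > 5 → no swap
final swap A[3],A[12] → [5,5,5,5,7,10,9,6,7,9,10,9,9]; return 3

[5,5,5,5,7,10,9,6,7,9,10,9,9]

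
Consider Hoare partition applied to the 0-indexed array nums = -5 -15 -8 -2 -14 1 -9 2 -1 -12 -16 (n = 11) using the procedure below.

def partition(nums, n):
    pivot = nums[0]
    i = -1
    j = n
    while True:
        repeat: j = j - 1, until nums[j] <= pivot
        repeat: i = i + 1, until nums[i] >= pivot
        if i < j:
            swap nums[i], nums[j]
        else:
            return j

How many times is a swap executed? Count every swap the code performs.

3

pivot = nums[0] = -5; i = -1, j = 11
j→10 (nums[10]=-16≤-5), i→0 (nums[0]=-5≥-5); i<j, swap → -16 -15 -8 -2 -14 1 -9 2 -1 -12 -5
j→9 (nums[9]=-12≤-5), i→3 (nums[3]=-2≥-5); i<j, swap → -16 -15 -8 -12 -14 1 -9 2 -1 -2 -5
j→6 (nums[6]=-9≤-5), i→5 (nums[5]=1≥-5); i<j, swap → -16 -15 -8 -12 -14 -9 1 2 -1 -2 -5
j→5, i→6; i≥j, return j=5. nums = -16 -15 -8 -12 -14 -9 1 2 -1 -2 -5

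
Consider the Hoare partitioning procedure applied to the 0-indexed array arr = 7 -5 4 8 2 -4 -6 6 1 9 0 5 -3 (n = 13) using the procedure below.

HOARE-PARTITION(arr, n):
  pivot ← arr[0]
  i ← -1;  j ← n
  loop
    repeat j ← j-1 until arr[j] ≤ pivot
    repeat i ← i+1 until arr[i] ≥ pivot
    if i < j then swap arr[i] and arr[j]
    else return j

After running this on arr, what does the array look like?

pivot=7
j stops at 12 (-3), i stops at 0 (7); swap ⇒ -3 -5 4 8 2 -4 -6 6 1 9 0 5 7
j stops at 11 (5), i stops at 3 (8); swap ⇒ -3 -5 4 5 2 -4 -6 6 1 9 0 8 7
j stops at 10 (0), i stops at 9 (9); swap ⇒ -3 -5 4 5 2 -4 -6 6 1 0 9 8 7
j stops at 9, i stops at 10; i≥j ⇒ return 9. arr=-3 -5 4 5 2 -4 -6 6 1 0 9 8 7

-3 -5 4 5 2 -4 -6 6 1 0 9 8 7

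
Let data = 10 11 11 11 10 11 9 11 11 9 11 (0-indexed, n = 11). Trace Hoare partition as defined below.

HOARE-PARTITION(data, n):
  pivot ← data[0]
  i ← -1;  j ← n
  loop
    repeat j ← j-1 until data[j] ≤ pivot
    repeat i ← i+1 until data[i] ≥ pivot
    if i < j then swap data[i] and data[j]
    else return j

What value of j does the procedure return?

pivot=10
j stops at 9 (9), i stops at 0 (10); swap ⇒ 9 11 11 11 10 11 9 11 11 10 11
j stops at 6 (9), i stops at 1 (11); swap ⇒ 9 9 11 11 10 11 11 11 11 10 11
j stops at 4 (10), i stops at 2 (11); swap ⇒ 9 9 10 11 11 11 11 11 11 10 11
j stops at 2, i stops at 3; i≥j ⇒ return 2. data=9 9 10 11 11 11 11 11 11 10 11

2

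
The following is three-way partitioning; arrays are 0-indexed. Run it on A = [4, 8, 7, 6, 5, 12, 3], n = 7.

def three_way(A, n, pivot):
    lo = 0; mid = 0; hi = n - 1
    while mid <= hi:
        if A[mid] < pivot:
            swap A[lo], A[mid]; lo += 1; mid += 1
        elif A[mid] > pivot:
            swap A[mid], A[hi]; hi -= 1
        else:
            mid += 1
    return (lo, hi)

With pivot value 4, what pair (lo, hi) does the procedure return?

lo=0 mid=0 hi=6
4=4: mid=1
8>4: swap(1,6), hi=5 ⇒ [4, 3, 7, 6, 5, 12, 8]
3<4: swap(0,1), lo=1 mid=2 ⇒ [3, 4, 7, 6, 5, 12, 8]
7>4: swap(2,5), hi=4 ⇒ [3, 4, 12, 6, 5, 7, 8]
12>4: swap(2,4), hi=3 ⇒ [3, 4, 5, 6, 12, 7, 8]
5>4: swap(2,3), hi=2 ⇒ [3, 4, 6, 5, 12, 7, 8]
6>4: swap(2,2), hi=1 ⇒ [3, 4, 6, 5, 12, 7, 8]
done. lo=1 hi=1; A=[3, 4, 6, 5, 12, 7, 8]

(1, 1)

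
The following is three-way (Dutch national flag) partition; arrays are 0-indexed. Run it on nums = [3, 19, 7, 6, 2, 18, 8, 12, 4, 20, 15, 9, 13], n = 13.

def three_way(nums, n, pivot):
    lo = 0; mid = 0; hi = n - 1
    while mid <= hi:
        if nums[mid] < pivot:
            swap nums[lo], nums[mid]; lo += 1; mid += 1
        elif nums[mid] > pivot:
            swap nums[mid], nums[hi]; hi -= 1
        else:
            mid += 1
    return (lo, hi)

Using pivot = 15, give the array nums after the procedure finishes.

[3, 13, 7, 6, 2, 9, 8, 12, 4, 15, 20, 18, 19]

pivot = 15; lo=0, mid=0, hi=12
nums[mid]=3<15: swap nums[0],nums[0]; lo=1,mid=1 → [3, 19, 7, 6, 2, 18, 8, 12, 4, 20, 15, 9, 13]
nums[mid]=19>15: swap nums[1],nums[12]; hi=11 → [3, 13, 7, 6, 2, 18, 8, 12, 4, 20, 15, 9, 19]
nums[mid]=13<15: swap nums[1],nums[1]; lo=2,mid=2 → [3, 13, 7, 6, 2, 18, 8, 12, 4, 20, 15, 9, 19]
nums[mid]=7<15: swap nums[2],nums[2]; lo=3,mid=3 → [3, 13, 7, 6, 2, 18, 8, 12, 4, 20, 15, 9, 19]
nums[mid]=6<15: swap nums[3],nums[3]; lo=4,mid=4 → [3, 13, 7, 6, 2, 18, 8, 12, 4, 20, 15, 9, 19]
nums[mid]=2<15: swap nums[4],nums[4]; lo=5,mid=5 → [3, 13, 7, 6, 2, 18, 8, 12, 4, 20, 15, 9, 19]
nums[mid]=18>15: swap nums[5],nums[11]; hi=10 → [3, 13, 7, 6, 2, 9, 8, 12, 4, 20, 15, 18, 19]
nums[mid]=9<15: swap nums[5],nums[5]; lo=6,mid=6 → [3, 13, 7, 6, 2, 9, 8, 12, 4, 20, 15, 18, 19]
nums[mid]=8<15: swap nums[6],nums[6]; lo=7,mid=7 → [3, 13, 7, 6, 2, 9, 8, 12, 4, 20, 15, 18, 19]
nums[mid]=12<15: swap nums[7],nums[7]; lo=8,mid=8 → [3, 13, 7, 6, 2, 9, 8, 12, 4, 20, 15, 18, 19]
nums[mid]=4<15: swap nums[8],nums[8]; lo=9,mid=9 → [3, 13, 7, 6, 2, 9, 8, 12, 4, 20, 15, 18, 19]
nums[mid]=20>15: swap nums[9],nums[10]; hi=9 → [3, 13, 7, 6, 2, 9, 8, 12, 4, 15, 20, 18, 19]
nums[mid]=15=15: mid=10
end: lo=9, hi=9; nums = [3, 13, 7, 6, 2, 9, 8, 12, 4, 15, 20, 18, 19]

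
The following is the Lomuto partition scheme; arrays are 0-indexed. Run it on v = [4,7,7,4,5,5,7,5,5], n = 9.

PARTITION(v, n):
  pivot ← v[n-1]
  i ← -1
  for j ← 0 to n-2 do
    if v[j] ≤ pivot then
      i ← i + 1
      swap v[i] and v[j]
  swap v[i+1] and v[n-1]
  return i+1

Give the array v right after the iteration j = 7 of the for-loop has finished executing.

pivot=5, i=-1
j=0: 4≤5, i=0, swap(0,0) ⇒ [4,7,7,4,5,5,7,5,5]
j=1: 7>5, skip
j=2: 7>5, skip
j=3: 4≤5, i=1, swap(1,3) ⇒ [4,4,7,7,5,5,7,5,5]
j=4: 5≤5, i=2, swap(2,4) ⇒ [4,4,5,7,7,5,7,5,5]
j=5: 5≤5, i=3, swap(3,5) ⇒ [4,4,5,5,7,7,7,5,5]
j=6: 7>5, skip
j=7: 5≤5, i=4, swap(4,7) ⇒ [4,4,5,5,5,7,7,7,5]
(after j=7) v = [4,4,5,5,5,7,7,7,5]

[4,4,5,5,5,7,7,7,5]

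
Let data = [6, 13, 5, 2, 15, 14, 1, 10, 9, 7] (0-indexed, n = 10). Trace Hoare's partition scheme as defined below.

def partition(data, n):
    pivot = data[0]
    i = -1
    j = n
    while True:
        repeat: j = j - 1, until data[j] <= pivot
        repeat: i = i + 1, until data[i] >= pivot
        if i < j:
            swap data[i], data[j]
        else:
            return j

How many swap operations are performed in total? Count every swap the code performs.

2

pivot = data[0] = 6; i = -1, j = 10
j→6 (data[6]=1≤6), i→0 (data[0]=6≥6); i<j, swap → [1, 13, 5, 2, 15, 14, 6, 10, 9, 7]
j→3 (data[3]=2≤6), i→1 (data[1]=13≥6); i<j, swap → [1, 2, 5, 13, 15, 14, 6, 10, 9, 7]
j→2, i→3; i≥j, return j=2. data = [1, 2, 5, 13, 15, 14, 6, 10, 9, 7]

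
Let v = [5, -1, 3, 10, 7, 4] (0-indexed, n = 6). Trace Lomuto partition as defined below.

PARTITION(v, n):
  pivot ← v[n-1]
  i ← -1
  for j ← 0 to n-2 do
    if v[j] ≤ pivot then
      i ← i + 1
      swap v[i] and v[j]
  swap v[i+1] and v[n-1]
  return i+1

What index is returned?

pivot = v[5] = 4; i = -1
j=0: v[0]=5 > 4 → no swap
j=1: v[1]=-1 ≤ 4 → i=0, swap v[0],v[1] → [-1, 5, 3, 10, 7, 4]
j=2: v[2]=3 ≤ 4 → i=1, swap v[1],v[2] → [-1, 3, 5, 10, 7, 4]
j=3: v[3]=10 > 4 → no swap
j=4: v[4]=7 > 4 → no swap
final swap v[2],v[5] → [-1, 3, 4, 10, 7, 5]; return 2

2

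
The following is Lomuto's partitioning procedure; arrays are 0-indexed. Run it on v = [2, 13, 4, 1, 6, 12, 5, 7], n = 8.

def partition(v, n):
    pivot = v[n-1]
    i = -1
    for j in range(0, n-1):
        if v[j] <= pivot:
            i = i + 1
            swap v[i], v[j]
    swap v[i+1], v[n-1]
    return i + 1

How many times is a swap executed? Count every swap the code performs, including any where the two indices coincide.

pivot = v[7] = 7; i = -1
j=0: v[0]=2 ≤ 7 → i=0, swap v[0],v[0] (no change) → [2, 13, 4, 1, 6, 12, 5, 7]
j=1: v[1]=13 > 7 → no swap
j=2: v[2]=4 ≤ 7 → i=1, swap v[1],v[2] → [2, 4, 13, 1, 6, 12, 5, 7]
j=3: v[3]=1 ≤ 7 → i=2, swap v[2],v[3] → [2, 4, 1, 13, 6, 12, 5, 7]
j=4: v[4]=6 ≤ 7 → i=3, swap v[3],v[4] → [2, 4, 1, 6, 13, 12, 5, 7]
j=5: v[5]=12 > 7 → no swap
j=6: v[6]=5 ≤ 7 → i=4, swap v[4],v[6] → [2, 4, 1, 6, 5, 12, 13, 7]
final swap v[5],v[7] → [2, 4, 1, 6, 5, 7, 13, 12]; return 5

6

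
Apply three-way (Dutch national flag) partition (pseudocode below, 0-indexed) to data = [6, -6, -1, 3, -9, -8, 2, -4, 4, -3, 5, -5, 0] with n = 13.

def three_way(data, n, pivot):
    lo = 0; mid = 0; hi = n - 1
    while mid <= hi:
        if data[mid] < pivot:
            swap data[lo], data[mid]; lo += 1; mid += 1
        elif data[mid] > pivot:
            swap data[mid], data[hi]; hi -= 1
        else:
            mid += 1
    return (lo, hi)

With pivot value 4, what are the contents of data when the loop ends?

[0, -6, -1, 3, -9, -8, 2, -4, -3, -5, 4, 5, 6]

pivot = 4; lo=0, mid=0, hi=12
data[mid]=6>4: swap data[0],data[12]; hi=11 → [0, -6, -1, 3, -9, -8, 2, -4, 4, -3, 5, -5, 6]
data[mid]=0<4: swap data[0],data[0]; lo=1,mid=1 → [0, -6, -1, 3, -9, -8, 2, -4, 4, -3, 5, -5, 6]
data[mid]=-6<4: swap data[1],data[1]; lo=2,mid=2 → [0, -6, -1, 3, -9, -8, 2, -4, 4, -3, 5, -5, 6]
data[mid]=-1<4: swap data[2],data[2]; lo=3,mid=3 → [0, -6, -1, 3, -9, -8, 2, -4, 4, -3, 5, -5, 6]
data[mid]=3<4: swap data[3],data[3]; lo=4,mid=4 → [0, -6, -1, 3, -9, -8, 2, -4, 4, -3, 5, -5, 6]
data[mid]=-9<4: swap data[4],data[4]; lo=5,mid=5 → [0, -6, -1, 3, -9, -8, 2, -4, 4, -3, 5, -5, 6]
data[mid]=-8<4: swap data[5],data[5]; lo=6,mid=6 → [0, -6, -1, 3, -9, -8, 2, -4, 4, -3, 5, -5, 6]
data[mid]=2<4: swap data[6],data[6]; lo=7,mid=7 → [0, -6, -1, 3, -9, -8, 2, -4, 4, -3, 5, -5, 6]
data[mid]=-4<4: swap data[7],data[7]; lo=8,mid=8 → [0, -6, -1, 3, -9, -8, 2, -4, 4, -3, 5, -5, 6]
data[mid]=4=4: mid=9
data[mid]=-3<4: swap data[8],data[9]; lo=9,mid=10 → [0, -6, -1, 3, -9, -8, 2, -4, -3, 4, 5, -5, 6]
data[mid]=5>4: swap data[10],data[11]; hi=10 → [0, -6, -1, 3, -9, -8, 2, -4, -3, 4, -5, 5, 6]
data[mid]=-5<4: swap data[9],data[10]; lo=10,mid=11 → [0, -6, -1, 3, -9, -8, 2, -4, -3, -5, 4, 5, 6]
end: lo=10, hi=10; data = [0, -6, -1, 3, -9, -8, 2, -4, -3, -5, 4, 5, 6]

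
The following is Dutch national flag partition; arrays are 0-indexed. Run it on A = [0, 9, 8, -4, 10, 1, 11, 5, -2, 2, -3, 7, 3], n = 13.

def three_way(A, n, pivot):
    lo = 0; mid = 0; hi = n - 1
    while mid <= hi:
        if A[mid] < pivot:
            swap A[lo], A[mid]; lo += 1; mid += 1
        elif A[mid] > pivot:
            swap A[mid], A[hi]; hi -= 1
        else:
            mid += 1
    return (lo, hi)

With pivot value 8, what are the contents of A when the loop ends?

pivot = 8; lo=0, mid=0, hi=12
A[mid]=0<8: swap A[0],A[0]; lo=1,mid=1 → [0, 9, 8, -4, 10, 1, 11, 5, -2, 2, -3, 7, 3]
A[mid]=9>8: swap A[1],A[12]; hi=11 → [0, 3, 8, -4, 10, 1, 11, 5, -2, 2, -3, 7, 9]
A[mid]=3<8: swap A[1],A[1]; lo=2,mid=2 → [0, 3, 8, -4, 10, 1, 11, 5, -2, 2, -3, 7, 9]
A[mid]=8=8: mid=3
A[mid]=-4<8: swap A[2],A[3]; lo=3,mid=4 → [0, 3, -4, 8, 10, 1, 11, 5, -2, 2, -3, 7, 9]
A[mid]=10>8: swap A[4],A[11]; hi=10 → [0, 3, -4, 8, 7, 1, 11, 5, -2, 2, -3, 10, 9]
A[mid]=7<8: swap A[3],A[4]; lo=4,mid=5 → [0, 3, -4, 7, 8, 1, 11, 5, -2, 2, -3, 10, 9]
A[mid]=1<8: swap A[4],A[5]; lo=5,mid=6 → [0, 3, -4, 7, 1, 8, 11, 5, -2, 2, -3, 10, 9]
A[mid]=11>8: swap A[6],A[10]; hi=9 → [0, 3, -4, 7, 1, 8, -3, 5, -2, 2, 11, 10, 9]
A[mid]=-3<8: swap A[5],A[6]; lo=6,mid=7 → [0, 3, -4, 7, 1, -3, 8, 5, -2, 2, 11, 10, 9]
A[mid]=5<8: swap A[6],A[7]; lo=7,mid=8 → [0, 3, -4, 7, 1, -3, 5, 8, -2, 2, 11, 10, 9]
A[mid]=-2<8: swap A[7],A[8]; lo=8,mid=9 → [0, 3, -4, 7, 1, -3, 5, -2, 8, 2, 11, 10, 9]
A[mid]=2<8: swap A[8],A[9]; lo=9,mid=10 → [0, 3, -4, 7, 1, -3, 5, -2, 2, 8, 11, 10, 9]
end: lo=9, hi=9; A = [0, 3, -4, 7, 1, -3, 5, -2, 2, 8, 11, 10, 9]

[0, 3, -4, 7, 1, -3, 5, -2, 2, 8, 11, 10, 9]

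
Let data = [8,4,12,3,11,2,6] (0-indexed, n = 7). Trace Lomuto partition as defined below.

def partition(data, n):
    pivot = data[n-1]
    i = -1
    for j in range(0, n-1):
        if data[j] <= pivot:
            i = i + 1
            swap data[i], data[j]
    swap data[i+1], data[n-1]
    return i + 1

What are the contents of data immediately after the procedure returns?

[4,3,2,6,11,12,8]

pivot=6, i=-1
j=0: 8>6, skip
j=1: 4≤6, i=0, swap(0,1) ⇒ [4,8,12,3,11,2,6]
j=2: 12>6, skip
j=3: 3≤6, i=1, swap(1,3) ⇒ [4,3,12,8,11,2,6]
j=4: 11>6, skip
j=5: 2≤6, i=2, swap(2,5) ⇒ [4,3,2,8,11,12,6]
swap(3,6) ⇒ [4,3,2,6,11,12,8]; return 3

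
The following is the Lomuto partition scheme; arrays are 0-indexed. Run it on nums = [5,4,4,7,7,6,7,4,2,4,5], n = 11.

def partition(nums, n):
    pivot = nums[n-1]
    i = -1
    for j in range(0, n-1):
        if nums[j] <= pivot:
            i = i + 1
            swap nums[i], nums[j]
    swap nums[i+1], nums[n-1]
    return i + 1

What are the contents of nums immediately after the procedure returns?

[5,4,4,4,2,4,5,7,7,6,7]

pivot=5, i=-1
j=0: 5≤5, i=0, swap(0,0) ⇒ [5,4,4,7,7,6,7,4,2,4,5]
j=1: 4≤5, i=1, swap(1,1) ⇒ [5,4,4,7,7,6,7,4,2,4,5]
j=2: 4≤5, i=2, swap(2,2) ⇒ [5,4,4,7,7,6,7,4,2,4,5]
j=3: 7>5, skip
j=4: 7>5, skip
j=5: 6>5, skip
j=6: 7>5, skip
j=7: 4≤5, i=3, swap(3,7) ⇒ [5,4,4,4,7,6,7,7,2,4,5]
j=8: 2≤5, i=4, swap(4,8) ⇒ [5,4,4,4,2,6,7,7,7,4,5]
j=9: 4≤5, i=5, swap(5,9) ⇒ [5,4,4,4,2,4,7,7,7,6,5]
swap(6,10) ⇒ [5,4,4,4,2,4,5,7,7,6,7]; return 6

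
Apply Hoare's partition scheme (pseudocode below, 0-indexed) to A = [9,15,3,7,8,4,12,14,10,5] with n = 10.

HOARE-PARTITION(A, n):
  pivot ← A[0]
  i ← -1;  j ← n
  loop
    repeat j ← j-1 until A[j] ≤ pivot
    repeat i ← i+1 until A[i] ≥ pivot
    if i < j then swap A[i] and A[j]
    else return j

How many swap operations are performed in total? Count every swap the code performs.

pivot = A[0] = 9; i = -1, j = 10
j→9 (A[9]=5≤9), i→0 (A[0]=9≥9); i<j, swap → [5,15,3,7,8,4,12,14,10,9]
j→5 (A[5]=4≤9), i→1 (A[1]=15≥9); i<j, swap → [5,4,3,7,8,15,12,14,10,9]
j→4, i→5; i≥j, return j=4. A = [5,4,3,7,8,15,12,14,10,9]

2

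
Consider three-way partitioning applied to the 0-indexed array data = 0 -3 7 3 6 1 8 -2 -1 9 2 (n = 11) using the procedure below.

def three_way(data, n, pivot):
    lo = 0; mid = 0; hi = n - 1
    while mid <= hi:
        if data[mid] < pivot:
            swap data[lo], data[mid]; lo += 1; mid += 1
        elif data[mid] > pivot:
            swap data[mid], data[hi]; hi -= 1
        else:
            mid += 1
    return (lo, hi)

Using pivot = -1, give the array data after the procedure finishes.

pivot = -1; lo=0, mid=0, hi=10
data[mid]=0>-1: swap data[0],data[10]; hi=9 → 2 -3 7 3 6 1 8 -2 -1 9 0
data[mid]=2>-1: swap data[0],data[9]; hi=8 → 9 -3 7 3 6 1 8 -2 -1 2 0
data[mid]=9>-1: swap data[0],data[8]; hi=7 → -1 -3 7 3 6 1 8 -2 9 2 0
data[mid]=-1=-1: mid=1
data[mid]=-3<-1: swap data[0],data[1]; lo=1,mid=2 → -3 -1 7 3 6 1 8 -2 9 2 0
data[mid]=7>-1: swap data[2],data[7]; hi=6 → -3 -1 -2 3 6 1 8 7 9 2 0
data[mid]=-2<-1: swap data[1],data[2]; lo=2,mid=3 → -3 -2 -1 3 6 1 8 7 9 2 0
data[mid]=3>-1: swap data[3],data[6]; hi=5 → -3 -2 -1 8 6 1 3 7 9 2 0
data[mid]=8>-1: swap data[3],data[5]; hi=4 → -3 -2 -1 1 6 8 3 7 9 2 0
data[mid]=1>-1: swap data[3],data[4]; hi=3 → -3 -2 -1 6 1 8 3 7 9 2 0
data[mid]=6>-1: swap data[3],data[3]; hi=2 → -3 -2 -1 6 1 8 3 7 9 2 0
end: lo=2, hi=2; data = -3 -2 -1 6 1 8 3 7 9 2 0

-3 -2 -1 6 1 8 3 7 9 2 0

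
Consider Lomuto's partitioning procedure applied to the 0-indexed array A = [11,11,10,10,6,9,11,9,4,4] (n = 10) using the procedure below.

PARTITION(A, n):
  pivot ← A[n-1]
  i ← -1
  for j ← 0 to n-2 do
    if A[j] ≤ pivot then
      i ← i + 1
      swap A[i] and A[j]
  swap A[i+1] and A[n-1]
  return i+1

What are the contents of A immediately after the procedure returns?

[4,4,10,10,6,9,11,9,11,11]

pivot = A[9] = 4; i = -1
j=0: A[0]=11 > 4 → no swap
j=1: A[1]=11 > 4 → no swap
j=2: A[2]=10 > 4 → no swap
j=3: A[3]=10 > 4 → no swap
j=4: A[4]=6 > 4 → no swap
j=5: A[5]=9 > 4 → no swap
j=6: A[6]=11 > 4 → no swap
j=7: A[7]=9 > 4 → no swap
j=8: A[8]=4 ≤ 4 → i=0, swap A[0],A[8] → [4,11,10,10,6,9,11,9,11,4]
final swap A[1],A[9] → [4,4,10,10,6,9,11,9,11,11]; return 1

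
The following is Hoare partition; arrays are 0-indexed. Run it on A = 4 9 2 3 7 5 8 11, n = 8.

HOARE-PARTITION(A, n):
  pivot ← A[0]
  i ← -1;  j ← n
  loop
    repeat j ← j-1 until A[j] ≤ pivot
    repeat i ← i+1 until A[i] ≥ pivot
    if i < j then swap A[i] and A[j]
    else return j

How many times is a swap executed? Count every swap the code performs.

pivot=4
j stops at 3 (3), i stops at 0 (4); swap ⇒ 3 9 2 4 7 5 8 11
j stops at 2 (2), i stops at 1 (9); swap ⇒ 3 2 9 4 7 5 8 11
j stops at 1, i stops at 2; i≥j ⇒ return 1. A=3 2 9 4 7 5 8 11

2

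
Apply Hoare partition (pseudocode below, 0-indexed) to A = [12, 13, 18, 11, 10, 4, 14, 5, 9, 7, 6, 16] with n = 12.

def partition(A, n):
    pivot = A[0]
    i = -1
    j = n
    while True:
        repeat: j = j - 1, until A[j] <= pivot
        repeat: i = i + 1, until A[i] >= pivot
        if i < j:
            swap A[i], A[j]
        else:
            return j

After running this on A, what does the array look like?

[6, 7, 9, 11, 10, 4, 5, 14, 18, 13, 12, 16]

pivot = A[0] = 12; i = -1, j = 12
j→10 (A[10]=6≤12), i→0 (A[0]=12≥12); i<j, swap → [6, 13, 18, 11, 10, 4, 14, 5, 9, 7, 12, 16]
j→9 (A[9]=7≤12), i→1 (A[1]=13≥12); i<j, swap → [6, 7, 18, 11, 10, 4, 14, 5, 9, 13, 12, 16]
j→8 (A[8]=9≤12), i→2 (A[2]=18≥12); i<j, swap → [6, 7, 9, 11, 10, 4, 14, 5, 18, 13, 12, 16]
j→7 (A[7]=5≤12), i→6 (A[6]=14≥12); i<j, swap → [6, 7, 9, 11, 10, 4, 5, 14, 18, 13, 12, 16]
j→6, i→7; i≥j, return j=6. A = [6, 7, 9, 11, 10, 4, 5, 14, 18, 13, 12, 16]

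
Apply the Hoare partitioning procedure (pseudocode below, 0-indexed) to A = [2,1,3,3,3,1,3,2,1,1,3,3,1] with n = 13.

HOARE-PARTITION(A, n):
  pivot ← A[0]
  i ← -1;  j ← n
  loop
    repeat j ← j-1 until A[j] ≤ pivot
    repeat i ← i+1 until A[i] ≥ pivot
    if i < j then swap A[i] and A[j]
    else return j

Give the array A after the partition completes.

[1,1,1,1,2,1,3,3,3,3,3,3,2]

pivot = A[0] = 2; i = -1, j = 13
j→12 (A[12]=1≤2), i→0 (A[0]=2≥2); i<j, swap → [1,1,3,3,3,1,3,2,1,1,3,3,2]
j→9 (A[9]=1≤2), i→2 (A[2]=3≥2); i<j, swap → [1,1,1,3,3,1,3,2,1,3,3,3,2]
j→8 (A[8]=1≤2), i→3 (A[3]=3≥2); i<j, swap → [1,1,1,1,3,1,3,2,3,3,3,3,2]
j→7 (A[7]=2≤2), i→4 (A[4]=3≥2); i<j, swap → [1,1,1,1,2,1,3,3,3,3,3,3,2]
j→5, i→6; i≥j, return j=5. A = [1,1,1,1,2,1,3,3,3,3,3,3,2]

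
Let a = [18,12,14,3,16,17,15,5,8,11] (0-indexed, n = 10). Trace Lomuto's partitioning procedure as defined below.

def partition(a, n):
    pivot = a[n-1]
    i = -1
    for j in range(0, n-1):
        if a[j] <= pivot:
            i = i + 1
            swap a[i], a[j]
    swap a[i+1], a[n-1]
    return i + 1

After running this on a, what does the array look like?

[3,5,8,11,16,17,15,12,14,18]

pivot=11, i=-1
j=0: 18>11, skip
j=1: 12>11, skip
j=2: 14>11, skip
j=3: 3≤11, i=0, swap(0,3) ⇒ [3,12,14,18,16,17,15,5,8,11]
j=4: 16>11, skip
j=5: 17>11, skip
j=6: 15>11, skip
j=7: 5≤11, i=1, swap(1,7) ⇒ [3,5,14,18,16,17,15,12,8,11]
j=8: 8≤11, i=2, swap(2,8) ⇒ [3,5,8,18,16,17,15,12,14,11]
swap(3,9) ⇒ [3,5,8,11,16,17,15,12,14,18]; return 3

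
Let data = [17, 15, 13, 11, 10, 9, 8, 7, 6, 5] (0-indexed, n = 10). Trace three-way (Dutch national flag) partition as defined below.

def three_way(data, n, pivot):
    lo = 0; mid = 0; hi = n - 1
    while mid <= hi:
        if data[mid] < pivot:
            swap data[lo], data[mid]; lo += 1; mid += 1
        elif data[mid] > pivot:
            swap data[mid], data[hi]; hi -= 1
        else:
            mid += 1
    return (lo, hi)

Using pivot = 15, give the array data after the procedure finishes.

lo=0 mid=0 hi=9
17>15: swap(0,9), hi=8 ⇒ [5, 15, 13, 11, 10, 9, 8, 7, 6, 17]
5<15: swap(0,0), lo=1 mid=1 ⇒ [5, 15, 13, 11, 10, 9, 8, 7, 6, 17]
15=15: mid=2
13<15: swap(1,2), lo=2 mid=3 ⇒ [5, 13, 15, 11, 10, 9, 8, 7, 6, 17]
11<15: swap(2,3), lo=3 mid=4 ⇒ [5, 13, 11, 15, 10, 9, 8, 7, 6, 17]
10<15: swap(3,4), lo=4 mid=5 ⇒ [5, 13, 11, 10, 15, 9, 8, 7, 6, 17]
9<15: swap(4,5), lo=5 mid=6 ⇒ [5, 13, 11, 10, 9, 15, 8, 7, 6, 17]
8<15: swap(5,6), lo=6 mid=7 ⇒ [5, 13, 11, 10, 9, 8, 15, 7, 6, 17]
7<15: swap(6,7), lo=7 mid=8 ⇒ [5, 13, 11, 10, 9, 8, 7, 15, 6, 17]
6<15: swap(7,8), lo=8 mid=9 ⇒ [5, 13, 11, 10, 9, 8, 7, 6, 15, 17]
done. lo=8 hi=8; data=[5, 13, 11, 10, 9, 8, 7, 6, 15, 17]

[5, 13, 11, 10, 9, 8, 7, 6, 15, 17]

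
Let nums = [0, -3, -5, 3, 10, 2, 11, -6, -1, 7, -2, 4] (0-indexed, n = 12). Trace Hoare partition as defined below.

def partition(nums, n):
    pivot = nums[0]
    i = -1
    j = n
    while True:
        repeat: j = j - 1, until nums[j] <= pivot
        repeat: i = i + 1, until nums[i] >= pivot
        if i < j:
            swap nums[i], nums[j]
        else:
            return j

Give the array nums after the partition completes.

pivot=0
j stops at 10 (-2), i stops at 0 (0); swap ⇒ [-2, -3, -5, 3, 10, 2, 11, -6, -1, 7, 0, 4]
j stops at 8 (-1), i stops at 3 (3); swap ⇒ [-2, -3, -5, -1, 10, 2, 11, -6, 3, 7, 0, 4]
j stops at 7 (-6), i stops at 4 (10); swap ⇒ [-2, -3, -5, -1, -6, 2, 11, 10, 3, 7, 0, 4]
j stops at 4, i stops at 5; i≥j ⇒ return 4. nums=[-2, -3, -5, -1, -6, 2, 11, 10, 3, 7, 0, 4]

[-2, -3, -5, -1, -6, 2, 11, 10, 3, 7, 0, 4]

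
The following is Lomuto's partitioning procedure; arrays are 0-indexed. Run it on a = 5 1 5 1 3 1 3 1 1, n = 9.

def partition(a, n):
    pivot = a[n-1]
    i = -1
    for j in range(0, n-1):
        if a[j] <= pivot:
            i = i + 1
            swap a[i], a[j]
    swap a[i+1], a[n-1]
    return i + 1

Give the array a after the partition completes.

1 1 1 1 1 5 3 5 3

pivot = a[8] = 1; i = -1
j=0: a[0]=5 > 1 → no swap
j=1: a[1]=1 ≤ 1 → i=0, swap a[0],a[1] → 1 5 5 1 3 1 3 1 1
j=2: a[2]=5 > 1 → no swap
j=3: a[3]=1 ≤ 1 → i=1, swap a[1],a[3] → 1 1 5 5 3 1 3 1 1
j=4: a[4]=3 > 1 → no swap
j=5: a[5]=1 ≤ 1 → i=2, swap a[2],a[5] → 1 1 1 5 3 5 3 1 1
j=6: a[6]=3 > 1 → no swap
j=7: a[7]=1 ≤ 1 → i=3, swap a[3],a[7] → 1 1 1 1 3 5 3 5 1
final swap a[4],a[8] → 1 1 1 1 1 5 3 5 3; return 4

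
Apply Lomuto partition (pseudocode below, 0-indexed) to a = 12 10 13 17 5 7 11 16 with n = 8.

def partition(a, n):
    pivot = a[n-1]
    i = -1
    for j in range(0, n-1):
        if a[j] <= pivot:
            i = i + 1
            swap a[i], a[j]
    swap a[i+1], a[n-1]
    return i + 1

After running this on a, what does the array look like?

pivot = a[7] = 16; i = -1
j=0: a[0]=12 ≤ 16 → i=0, swap a[0],a[0] (no change) → 12 10 13 17 5 7 11 16
j=1: a[1]=10 ≤ 16 → i=1, swap a[1],a[1] (no change) → 12 10 13 17 5 7 11 16
j=2: a[2]=13 ≤ 16 → i=2, swap a[2],a[2] (no change) → 12 10 13 17 5 7 11 16
j=3: a[3]=17 > 16 → no swap
j=4: a[4]=5 ≤ 16 → i=3, swap a[3],a[4] → 12 10 13 5 17 7 11 16
j=5: a[5]=7 ≤ 16 → i=4, swap a[4],a[5] → 12 10 13 5 7 17 11 16
j=6: a[6]=11 ≤ 16 → i=5, swap a[5],a[6] → 12 10 13 5 7 11 17 16
final swap a[6],a[7] → 12 10 13 5 7 11 16 17; return 6

12 10 13 5 7 11 16 17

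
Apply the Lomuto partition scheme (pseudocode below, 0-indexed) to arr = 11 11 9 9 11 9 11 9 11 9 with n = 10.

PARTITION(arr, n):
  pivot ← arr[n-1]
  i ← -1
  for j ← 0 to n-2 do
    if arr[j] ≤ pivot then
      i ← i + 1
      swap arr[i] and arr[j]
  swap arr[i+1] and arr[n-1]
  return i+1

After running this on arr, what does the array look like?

pivot = arr[9] = 9; i = -1
j=0: arr[0]=11 > 9 → no swap
j=1: arr[1]=11 > 9 → no swap
j=2: arr[2]=9 ≤ 9 → i=0, swap arr[0],arr[2] → 9 11 11 9 11 9 11 9 11 9
j=3: arr[3]=9 ≤ 9 → i=1, swap arr[1],arr[3] → 9 9 11 11 11 9 11 9 11 9
j=4: arr[4]=11 > 9 → no swap
j=5: arr[5]=9 ≤ 9 → i=2, swap arr[2],arr[5] → 9 9 9 11 11 11 11 9 11 9
j=6: arr[6]=11 > 9 → no swap
j=7: arr[7]=9 ≤ 9 → i=3, swap arr[3],arr[7] → 9 9 9 9 11 11 11 11 11 9
j=8: arr[8]=11 > 9 → no swap
final swap arr[4],arr[9] → 9 9 9 9 9 11 11 11 11 11; return 4

9 9 9 9 9 11 11 11 11 11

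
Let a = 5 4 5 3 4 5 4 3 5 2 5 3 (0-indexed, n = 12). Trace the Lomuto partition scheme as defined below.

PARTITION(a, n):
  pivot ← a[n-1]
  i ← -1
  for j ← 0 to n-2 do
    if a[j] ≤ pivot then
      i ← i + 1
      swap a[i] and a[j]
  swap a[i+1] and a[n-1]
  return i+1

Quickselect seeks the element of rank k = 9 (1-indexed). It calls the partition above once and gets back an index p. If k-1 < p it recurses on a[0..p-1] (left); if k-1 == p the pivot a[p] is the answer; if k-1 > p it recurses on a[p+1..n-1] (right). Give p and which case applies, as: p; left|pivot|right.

3; right

pivot=3, i=-1
j=0: 5>3, skip
j=1: 4>3, skip
j=2: 5>3, skip
j=3: 3≤3, i=0, swap(0,3) ⇒ 3 4 5 5 4 5 4 3 5 2 5 3
j=4: 4>3, skip
j=5: 5>3, skip
j=6: 4>3, skip
j=7: 3≤3, i=1, swap(1,7) ⇒ 3 3 5 5 4 5 4 4 5 2 5 3
j=8: 5>3, skip
j=9: 2≤3, i=2, swap(2,9) ⇒ 3 3 2 5 4 5 4 4 5 5 5 3
j=10: 5>3, skip
swap(3,11) ⇒ 3 3 2 3 4 5 4 4 5 5 5 5; return 3
p = 3; k-1 = 8 > 3 ⇒ right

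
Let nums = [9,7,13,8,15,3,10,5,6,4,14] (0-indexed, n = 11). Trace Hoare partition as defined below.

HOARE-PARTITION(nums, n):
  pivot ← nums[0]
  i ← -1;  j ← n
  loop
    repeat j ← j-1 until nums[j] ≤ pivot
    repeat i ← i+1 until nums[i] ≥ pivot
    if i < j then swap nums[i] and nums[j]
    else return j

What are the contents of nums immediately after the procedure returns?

pivot = nums[0] = 9; i = -1, j = 11
j→9 (nums[9]=4≤9), i→0 (nums[0]=9≥9); i<j, swap → [4,7,13,8,15,3,10,5,6,9,14]
j→8 (nums[8]=6≤9), i→2 (nums[2]=13≥9); i<j, swap → [4,7,6,8,15,3,10,5,13,9,14]
j→7 (nums[7]=5≤9), i→4 (nums[4]=15≥9); i<j, swap → [4,7,6,8,5,3,10,15,13,9,14]
j→5, i→6; i≥j, return j=5. nums = [4,7,6,8,5,3,10,15,13,9,14]

[4,7,6,8,5,3,10,15,13,9,14]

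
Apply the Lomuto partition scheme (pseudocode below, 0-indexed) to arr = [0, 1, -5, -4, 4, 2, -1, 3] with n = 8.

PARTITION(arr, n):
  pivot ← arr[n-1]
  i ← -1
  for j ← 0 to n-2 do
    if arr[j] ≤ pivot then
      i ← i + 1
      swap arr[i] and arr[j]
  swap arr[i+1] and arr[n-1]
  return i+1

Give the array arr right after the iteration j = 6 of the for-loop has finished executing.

[0, 1, -5, -4, 2, -1, 4, 3]

pivot=3, i=-1
j=0: 0≤3, i=0, swap(0,0) ⇒ [0, 1, -5, -4, 4, 2, -1, 3]
j=1: 1≤3, i=1, swap(1,1) ⇒ [0, 1, -5, -4, 4, 2, -1, 3]
j=2: -5≤3, i=2, swap(2,2) ⇒ [0, 1, -5, -4, 4, 2, -1, 3]
j=3: -4≤3, i=3, swap(3,3) ⇒ [0, 1, -5, -4, 4, 2, -1, 3]
j=4: 4>3, skip
j=5: 2≤3, i=4, swap(4,5) ⇒ [0, 1, -5, -4, 2, 4, -1, 3]
j=6: -1≤3, i=5, swap(5,6) ⇒ [0, 1, -5, -4, 2, -1, 4, 3]
(after j=6) arr = [0, 1, -5, -4, 2, -1, 4, 3]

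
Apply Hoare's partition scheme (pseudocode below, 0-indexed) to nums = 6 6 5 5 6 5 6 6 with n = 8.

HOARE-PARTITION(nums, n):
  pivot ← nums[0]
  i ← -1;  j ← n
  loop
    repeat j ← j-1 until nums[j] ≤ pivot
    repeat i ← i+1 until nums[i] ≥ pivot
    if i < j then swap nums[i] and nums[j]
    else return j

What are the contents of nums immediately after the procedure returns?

6 6 5 5 5 6 6 6

pivot = nums[0] = 6; i = -1, j = 8
j→7 (nums[7]=6≤6), i→0 (nums[0]=6≥6); i<j, swap → 6 6 5 5 6 5 6 6
j→6 (nums[6]=6≤6), i→1 (nums[1]=6≥6); i<j, swap → 6 6 5 5 6 5 6 6
j→5 (nums[5]=5≤6), i→4 (nums[4]=6≥6); i<j, swap → 6 6 5 5 5 6 6 6
j→4, i→5; i≥j, return j=4. nums = 6 6 5 5 5 6 6 6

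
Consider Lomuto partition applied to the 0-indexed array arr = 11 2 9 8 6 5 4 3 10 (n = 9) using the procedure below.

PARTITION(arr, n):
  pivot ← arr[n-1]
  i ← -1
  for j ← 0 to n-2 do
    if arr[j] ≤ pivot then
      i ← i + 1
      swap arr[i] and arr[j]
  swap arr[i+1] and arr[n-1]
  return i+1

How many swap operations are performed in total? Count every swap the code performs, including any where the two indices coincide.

8

pivot=10, i=-1
j=0: 11>10, skip
j=1: 2≤10, i=0, swap(0,1) ⇒ 2 11 9 8 6 5 4 3 10
j=2: 9≤10, i=1, swap(1,2) ⇒ 2 9 11 8 6 5 4 3 10
j=3: 8≤10, i=2, swap(2,3) ⇒ 2 9 8 11 6 5 4 3 10
j=4: 6≤10, i=3, swap(3,4) ⇒ 2 9 8 6 11 5 4 3 10
j=5: 5≤10, i=4, swap(4,5) ⇒ 2 9 8 6 5 11 4 3 10
j=6: 4≤10, i=5, swap(5,6) ⇒ 2 9 8 6 5 4 11 3 10
j=7: 3≤10, i=6, swap(6,7) ⇒ 2 9 8 6 5 4 3 11 10
swap(7,8) ⇒ 2 9 8 6 5 4 3 10 11; return 7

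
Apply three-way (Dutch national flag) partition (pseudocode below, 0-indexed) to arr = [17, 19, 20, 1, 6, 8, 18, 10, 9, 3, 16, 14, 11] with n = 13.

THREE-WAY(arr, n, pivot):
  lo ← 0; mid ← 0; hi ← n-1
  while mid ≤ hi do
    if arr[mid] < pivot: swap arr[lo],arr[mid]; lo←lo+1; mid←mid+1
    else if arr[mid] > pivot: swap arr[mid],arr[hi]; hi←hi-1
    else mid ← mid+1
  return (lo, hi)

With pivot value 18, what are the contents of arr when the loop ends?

lo=0 mid=0 hi=12
17<18: swap(0,0), lo=1 mid=1 ⇒ [17, 19, 20, 1, 6, 8, 18, 10, 9, 3, 16, 14, 11]
19>18: swap(1,12), hi=11 ⇒ [17, 11, 20, 1, 6, 8, 18, 10, 9, 3, 16, 14, 19]
11<18: swap(1,1), lo=2 mid=2 ⇒ [17, 11, 20, 1, 6, 8, 18, 10, 9, 3, 16, 14, 19]
20>18: swap(2,11), hi=10 ⇒ [17, 11, 14, 1, 6, 8, 18, 10, 9, 3, 16, 20, 19]
14<18: swap(2,2), lo=3 mid=3 ⇒ [17, 11, 14, 1, 6, 8, 18, 10, 9, 3, 16, 20, 19]
1<18: swap(3,3), lo=4 mid=4 ⇒ [17, 11, 14, 1, 6, 8, 18, 10, 9, 3, 16, 20, 19]
6<18: swap(4,4), lo=5 mid=5 ⇒ [17, 11, 14, 1, 6, 8, 18, 10, 9, 3, 16, 20, 19]
8<18: swap(5,5), lo=6 mid=6 ⇒ [17, 11, 14, 1, 6, 8, 18, 10, 9, 3, 16, 20, 19]
18=18: mid=7
10<18: swap(6,7), lo=7 mid=8 ⇒ [17, 11, 14, 1, 6, 8, 10, 18, 9, 3, 16, 20, 19]
9<18: swap(7,8), lo=8 mid=9 ⇒ [17, 11, 14, 1, 6, 8, 10, 9, 18, 3, 16, 20, 19]
3<18: swap(8,9), lo=9 mid=10 ⇒ [17, 11, 14, 1, 6, 8, 10, 9, 3, 18, 16, 20, 19]
16<18: swap(9,10), lo=10 mid=11 ⇒ [17, 11, 14, 1, 6, 8, 10, 9, 3, 16, 18, 20, 19]
done. lo=10 hi=10; arr=[17, 11, 14, 1, 6, 8, 10, 9, 3, 16, 18, 20, 19]

[17, 11, 14, 1, 6, 8, 10, 9, 3, 16, 18, 20, 19]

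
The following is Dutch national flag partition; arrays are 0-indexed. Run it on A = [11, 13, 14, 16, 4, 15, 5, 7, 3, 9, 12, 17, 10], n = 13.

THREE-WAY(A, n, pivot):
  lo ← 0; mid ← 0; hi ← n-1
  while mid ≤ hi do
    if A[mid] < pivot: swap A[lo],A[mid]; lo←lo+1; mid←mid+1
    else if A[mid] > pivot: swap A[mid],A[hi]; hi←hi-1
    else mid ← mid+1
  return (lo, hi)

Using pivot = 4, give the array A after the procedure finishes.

[3, 4, 16, 14, 15, 5, 7, 13, 9, 12, 17, 10, 11]

pivot = 4; lo=0, mid=0, hi=12
A[mid]=11>4: swap A[0],A[12]; hi=11 → [10, 13, 14, 16, 4, 15, 5, 7, 3, 9, 12, 17, 11]
A[mid]=10>4: swap A[0],A[11]; hi=10 → [17, 13, 14, 16, 4, 15, 5, 7, 3, 9, 12, 10, 11]
A[mid]=17>4: swap A[0],A[10]; hi=9 → [12, 13, 14, 16, 4, 15, 5, 7, 3, 9, 17, 10, 11]
A[mid]=12>4: swap A[0],A[9]; hi=8 → [9, 13, 14, 16, 4, 15, 5, 7, 3, 12, 17, 10, 11]
A[mid]=9>4: swap A[0],A[8]; hi=7 → [3, 13, 14, 16, 4, 15, 5, 7, 9, 12, 17, 10, 11]
A[mid]=3<4: swap A[0],A[0]; lo=1,mid=1 → [3, 13, 14, 16, 4, 15, 5, 7, 9, 12, 17, 10, 11]
A[mid]=13>4: swap A[1],A[7]; hi=6 → [3, 7, 14, 16, 4, 15, 5, 13, 9, 12, 17, 10, 11]
A[mid]=7>4: swap A[1],A[6]; hi=5 → [3, 5, 14, 16, 4, 15, 7, 13, 9, 12, 17, 10, 11]
A[mid]=5>4: swap A[1],A[5]; hi=4 → [3, 15, 14, 16, 4, 5, 7, 13, 9, 12, 17, 10, 11]
A[mid]=15>4: swap A[1],A[4]; hi=3 → [3, 4, 14, 16, 15, 5, 7, 13, 9, 12, 17, 10, 11]
A[mid]=4=4: mid=2
A[mid]=14>4: swap A[2],A[3]; hi=2 → [3, 4, 16, 14, 15, 5, 7, 13, 9, 12, 17, 10, 11]
A[mid]=16>4: swap A[2],A[2]; hi=1 → [3, 4, 16, 14, 15, 5, 7, 13, 9, 12, 17, 10, 11]
end: lo=1, hi=1; A = [3, 4, 16, 14, 15, 5, 7, 13, 9, 12, 17, 10, 11]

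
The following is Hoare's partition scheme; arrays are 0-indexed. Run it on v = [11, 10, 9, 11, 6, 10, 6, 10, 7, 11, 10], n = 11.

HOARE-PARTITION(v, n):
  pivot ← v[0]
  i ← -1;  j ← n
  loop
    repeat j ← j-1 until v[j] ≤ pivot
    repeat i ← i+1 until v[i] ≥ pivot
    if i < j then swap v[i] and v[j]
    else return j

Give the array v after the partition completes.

pivot=11
j stops at 10 (10), i stops at 0 (11); swap ⇒ [10, 10, 9, 11, 6, 10, 6, 10, 7, 11, 11]
j stops at 9 (11), i stops at 3 (11); swap ⇒ [10, 10, 9, 11, 6, 10, 6, 10, 7, 11, 11]
j stops at 8, i stops at 9; i≥j ⇒ return 8. v=[10, 10, 9, 11, 6, 10, 6, 10, 7, 11, 11]

[10, 10, 9, 11, 6, 10, 6, 10, 7, 11, 11]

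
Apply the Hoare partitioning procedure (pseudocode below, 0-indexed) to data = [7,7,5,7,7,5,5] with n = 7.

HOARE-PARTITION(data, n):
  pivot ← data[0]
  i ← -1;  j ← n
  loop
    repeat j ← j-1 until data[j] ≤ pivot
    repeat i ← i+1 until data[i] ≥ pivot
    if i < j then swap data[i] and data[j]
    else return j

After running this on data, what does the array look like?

pivot=7
j stops at 6 (5), i stops at 0 (7); swap ⇒ [5,7,5,7,7,5,7]
j stops at 5 (5), i stops at 1 (7); swap ⇒ [5,5,5,7,7,7,7]
j stops at 4 (7), i stops at 3 (7); swap ⇒ [5,5,5,7,7,7,7]
j stops at 3, i stops at 4; i≥j ⇒ return 3. data=[5,5,5,7,7,7,7]

[5,5,5,7,7,7,7]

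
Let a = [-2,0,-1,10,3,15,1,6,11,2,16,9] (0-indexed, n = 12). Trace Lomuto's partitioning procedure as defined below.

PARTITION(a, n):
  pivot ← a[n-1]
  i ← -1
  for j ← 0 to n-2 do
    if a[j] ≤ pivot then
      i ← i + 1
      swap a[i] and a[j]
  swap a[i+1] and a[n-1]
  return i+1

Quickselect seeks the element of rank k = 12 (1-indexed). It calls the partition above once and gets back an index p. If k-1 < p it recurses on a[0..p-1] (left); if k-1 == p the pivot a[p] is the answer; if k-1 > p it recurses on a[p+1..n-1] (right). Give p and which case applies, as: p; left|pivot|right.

7; right

pivot=9, i=-1
j=0: -2≤9, i=0, swap(0,0) ⇒ [-2,0,-1,10,3,15,1,6,11,2,16,9]
j=1: 0≤9, i=1, swap(1,1) ⇒ [-2,0,-1,10,3,15,1,6,11,2,16,9]
j=2: -1≤9, i=2, swap(2,2) ⇒ [-2,0,-1,10,3,15,1,6,11,2,16,9]
j=3: 10>9, skip
j=4: 3≤9, i=3, swap(3,4) ⇒ [-2,0,-1,3,10,15,1,6,11,2,16,9]
j=5: 15>9, skip
j=6: 1≤9, i=4, swap(4,6) ⇒ [-2,0,-1,3,1,15,10,6,11,2,16,9]
j=7: 6≤9, i=5, swap(5,7) ⇒ [-2,0,-1,3,1,6,10,15,11,2,16,9]
j=8: 11>9, skip
j=9: 2≤9, i=6, swap(6,9) ⇒ [-2,0,-1,3,1,6,2,15,11,10,16,9]
j=10: 16>9, skip
swap(7,11) ⇒ [-2,0,-1,3,1,6,2,9,11,10,16,15]; return 7
p = 7; k-1 = 11 > 7 ⇒ right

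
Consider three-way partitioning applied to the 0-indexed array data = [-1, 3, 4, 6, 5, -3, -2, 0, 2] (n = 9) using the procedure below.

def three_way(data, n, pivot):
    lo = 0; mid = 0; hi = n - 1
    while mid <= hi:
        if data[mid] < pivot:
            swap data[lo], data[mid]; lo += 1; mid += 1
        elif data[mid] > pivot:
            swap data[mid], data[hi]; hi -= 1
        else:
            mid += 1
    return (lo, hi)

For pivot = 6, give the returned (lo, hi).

(8, 8)

lo=0 mid=0 hi=8
-1<6: swap(0,0), lo=1 mid=1 ⇒ [-1, 3, 4, 6, 5, -3, -2, 0, 2]
3<6: swap(1,1), lo=2 mid=2 ⇒ [-1, 3, 4, 6, 5, -3, -2, 0, 2]
4<6: swap(2,2), lo=3 mid=3 ⇒ [-1, 3, 4, 6, 5, -3, -2, 0, 2]
6=6: mid=4
5<6: swap(3,4), lo=4 mid=5 ⇒ [-1, 3, 4, 5, 6, -3, -2, 0, 2]
-3<6: swap(4,5), lo=5 mid=6 ⇒ [-1, 3, 4, 5, -3, 6, -2, 0, 2]
-2<6: swap(5,6), lo=6 mid=7 ⇒ [-1, 3, 4, 5, -3, -2, 6, 0, 2]
0<6: swap(6,7), lo=7 mid=8 ⇒ [-1, 3, 4, 5, -3, -2, 0, 6, 2]
2<6: swap(7,8), lo=8 mid=9 ⇒ [-1, 3, 4, 5, -3, -2, 0, 2, 6]
done. lo=8 hi=8; data=[-1, 3, 4, 5, -3, -2, 0, 2, 6]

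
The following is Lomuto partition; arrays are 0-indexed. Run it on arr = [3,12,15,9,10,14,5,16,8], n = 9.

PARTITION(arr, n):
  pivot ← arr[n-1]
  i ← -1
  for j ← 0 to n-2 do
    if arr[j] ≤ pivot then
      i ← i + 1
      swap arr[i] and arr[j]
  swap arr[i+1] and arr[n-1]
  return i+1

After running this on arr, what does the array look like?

[3,5,8,9,10,14,12,16,15]

pivot=8, i=-1
j=0: 3≤8, i=0, swap(0,0) ⇒ [3,12,15,9,10,14,5,16,8]
j=1: 12>8, skip
j=2: 15>8, skip
j=3: 9>8, skip
j=4: 10>8, skip
j=5: 14>8, skip
j=6: 5≤8, i=1, swap(1,6) ⇒ [3,5,15,9,10,14,12,16,8]
j=7: 16>8, skip
swap(2,8) ⇒ [3,5,8,9,10,14,12,16,15]; return 2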